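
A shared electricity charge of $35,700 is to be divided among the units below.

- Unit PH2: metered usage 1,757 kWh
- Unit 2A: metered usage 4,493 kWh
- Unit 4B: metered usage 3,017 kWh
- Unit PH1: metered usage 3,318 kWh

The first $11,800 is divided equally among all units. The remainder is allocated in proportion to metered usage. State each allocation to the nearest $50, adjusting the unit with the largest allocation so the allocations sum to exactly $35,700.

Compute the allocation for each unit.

Equal tier: $11,800 ÷ 4 = $2,950 apiece.
Remainder $23,900 by metered usage (total 12,585): Unit PH2 3,336.69 → $3,350; Unit 2A 8,532.59 → $8,550; Unit 4B 5,729.54 → $5,750; Unit PH1 6,301.17 → $6,300.
Rounding difference −$50 on remainder applied to Unit 2A.
Totals: Unit PH2 $2,950 + $3,350 = $6,300; Unit 2A $2,950 + $8,500 = $11,450; Unit 4B $2,950 + $5,750 = $8,700; Unit PH1 $2,950 + $6,300 = $9,250.

Unit PH2: $6,300; Unit 2A: $11,450; Unit 4B: $8,700; Unit PH1: $9,250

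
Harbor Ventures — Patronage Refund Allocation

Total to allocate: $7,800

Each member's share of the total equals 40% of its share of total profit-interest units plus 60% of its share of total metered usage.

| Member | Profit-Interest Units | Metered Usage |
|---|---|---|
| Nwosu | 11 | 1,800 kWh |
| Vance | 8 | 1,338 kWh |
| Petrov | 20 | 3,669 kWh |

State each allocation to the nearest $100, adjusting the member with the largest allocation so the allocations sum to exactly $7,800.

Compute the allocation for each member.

Nwosu: $2,100 | Vance: $1,600 | Petrov: $4,100

Profit-interest units total 39; metered usage total 6,807.
Composite weights (40% profit-interest units + 60% metered usage): Nwosu 0.2715; Vance 0.2000; Petrov 0.5285.
Raw shares: Nwosu 2,117.55; Vance 1,559.91; Petrov 4,122.54.
After rounding ($100): Nwosu $2,100; Vance $1,600; Petrov $4,100. Sum = $7,800.
Sum already equals the total — no adjustment.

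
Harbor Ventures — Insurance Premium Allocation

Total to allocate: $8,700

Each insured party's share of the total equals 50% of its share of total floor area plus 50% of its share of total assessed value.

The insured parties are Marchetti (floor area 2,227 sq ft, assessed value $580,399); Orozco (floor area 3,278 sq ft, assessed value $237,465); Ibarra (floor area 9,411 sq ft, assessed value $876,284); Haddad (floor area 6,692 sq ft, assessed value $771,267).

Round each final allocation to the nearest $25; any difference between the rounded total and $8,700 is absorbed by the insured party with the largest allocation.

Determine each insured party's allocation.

Marchetti: $1,475; Orozco: $1,075; Ibarra: $3,450; Haddad: $2,700

Totals — floor area 21,608, assessed value 2,465,415.
Combined weights (50% floor area + 50% assessed value): Marchetti 0.1692; Orozco 0.1240; Ibarra 0.3955; Haddad 0.3113.
Unrounded shares: Marchetti 1,472.39; Orozco 1,078.89; Ibarra 3,440.69; Haddad 2,708.03.
After rounding ($25): Marchetti $1,475; Orozco $1,075; Ibarra $3,450; Haddad $2,700. Sum = $8,700.
Sum already equals the total — no adjustment.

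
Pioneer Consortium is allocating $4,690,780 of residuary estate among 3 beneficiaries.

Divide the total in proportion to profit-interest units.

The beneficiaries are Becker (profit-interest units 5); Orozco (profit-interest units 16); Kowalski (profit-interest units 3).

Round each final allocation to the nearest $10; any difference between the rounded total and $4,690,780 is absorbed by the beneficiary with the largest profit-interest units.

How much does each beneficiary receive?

Total profit-interest units = 24.
Unrounded shares: Becker 5/24 × $4,690,780 = 977,245.83; Orozco 16/24 × $4,690,780 = 3,127,186.67; Kowalski 3/24 × $4,690,780 = 586,347.50.
Rounded to nearest $10: Becker $977,250; Orozco $3,127,190; Kowalski $586,350. Sum = $4,690,790.
Difference $4,690,780 − $4,690,790 = −$10 applied to largest profit-interest units (Orozco): Orozco becomes $3,127,180.

Becker: $977,250 | Orozco: $3,127,180 | Kowalski: $586,350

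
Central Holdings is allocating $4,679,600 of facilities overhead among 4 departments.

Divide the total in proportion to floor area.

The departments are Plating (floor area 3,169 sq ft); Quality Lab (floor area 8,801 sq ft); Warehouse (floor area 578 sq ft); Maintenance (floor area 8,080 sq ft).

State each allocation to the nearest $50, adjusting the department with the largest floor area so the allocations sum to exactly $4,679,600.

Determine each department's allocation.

Sum of floor area: 20,628.
Raw shares: Plating 3,169/20,628 × $4,679,600 = 718,908.88; Quality Lab 8,801/20,628 × $4,679,600 = 1,996,565.81; Warehouse 578/20,628 × $4,679,600 = 131,123.17; Maintenance 8,080/20,628 × $4,679,600 = 1,833,002.13.
Rounded to nearest $50: Plating $718,900; Quality Lab $1,996,550; Warehouse $131,100; Maintenance $1,833,000. Sum = $4,679,550.
Difference $4,679,600 − $4,679,550 = +$50 applied to largest floor area (Quality Lab): Quality Lab becomes $1,996,600.

Plating: $718,900; Quality Lab: $1,996,600; Warehouse: $131,100; Maintenance: $1,833,000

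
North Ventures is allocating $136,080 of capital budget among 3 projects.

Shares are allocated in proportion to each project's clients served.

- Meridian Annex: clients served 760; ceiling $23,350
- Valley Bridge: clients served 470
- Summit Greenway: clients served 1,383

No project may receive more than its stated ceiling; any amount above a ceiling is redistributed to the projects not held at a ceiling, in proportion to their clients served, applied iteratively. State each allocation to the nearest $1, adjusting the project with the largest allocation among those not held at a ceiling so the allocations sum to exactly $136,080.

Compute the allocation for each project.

Meridian Annex: $23,350; Valley Bridge: $28,593; Summit Greenway: $84,137

Total clients served = 2,613.
Proportional shares (ignoring caps): Meridian Annex 39,579.33; Valley Bridge 24,476.69; Summit Greenway 72,023.97.
Capped: Meridian Annex ($23,350); residual $112,730 reallocated over remaining clients served 1,853.
Remaining shares: Valley Bridge 28,593.15 → $28,593; Summit Greenway 84,136.85 → $84,137.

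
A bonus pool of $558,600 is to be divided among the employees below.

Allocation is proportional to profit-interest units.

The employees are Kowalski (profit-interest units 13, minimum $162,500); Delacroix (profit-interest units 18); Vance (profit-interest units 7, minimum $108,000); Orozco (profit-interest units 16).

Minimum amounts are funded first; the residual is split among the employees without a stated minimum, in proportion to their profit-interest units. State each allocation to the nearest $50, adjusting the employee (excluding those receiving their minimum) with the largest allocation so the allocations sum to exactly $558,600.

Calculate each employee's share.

Minimums first: Kowalski $162,500; Vance $108,000. Balance $288,100.
Balance split over remaining profit-interest units 34: Delacroix 152,523.53 → $152,500; Orozco 135,576.47 → $135,600.

Kowalski: $162,500 · Delacroix: $152,500 · Vance: $108,000 · Orozco: $135,600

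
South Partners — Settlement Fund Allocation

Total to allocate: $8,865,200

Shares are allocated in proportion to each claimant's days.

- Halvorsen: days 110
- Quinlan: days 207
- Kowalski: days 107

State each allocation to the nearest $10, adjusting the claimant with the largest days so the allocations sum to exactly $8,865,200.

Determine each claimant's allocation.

Halvorsen: $2,299,930 · Quinlan: $4,328,060 · Kowalski: $2,237,210

Combined days = 110 + 207 + 107 = 424.
Pro-rata amounts: Halvorsen 2,299,933.96; Quinlan 4,328,057.55; Kowalski 2,237,208.49.
At nearest $10: Halvorsen $2,299,930; Quinlan $4,328,060; Kowalski $2,237,210. Sum = $8,865,200.
No rounding difference to absorb.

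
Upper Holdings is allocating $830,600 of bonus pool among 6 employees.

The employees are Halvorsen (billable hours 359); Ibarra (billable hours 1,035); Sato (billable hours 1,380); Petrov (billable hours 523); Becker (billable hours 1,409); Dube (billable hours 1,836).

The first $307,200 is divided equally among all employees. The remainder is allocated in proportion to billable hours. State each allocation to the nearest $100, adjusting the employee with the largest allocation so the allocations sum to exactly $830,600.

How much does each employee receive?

Halvorsen: $79,900 · Ibarra: $134,000 · Sato: $161,600 · Petrov: $93,000 · Becker: $163,900 · Dube: $198,200

First tranche $307,200 split equally: $51,200 each.
Remainder $523,400 by billable hours (total 6,542): Halvorsen 28,722.20 → $28,700; Ibarra 82,806.33 → $82,800; Sato 110,408.44 → $110,400; Petrov 41,843.20 → $41,800; Becker 112,728.62 → $112,700; Dube 146,891.23 → $146,900.
Rounding difference +$100 on remainder applied to Dube.
Totals: Halvorsen $51,200 + $28,700 = $79,900; Ibarra $51,200 + $82,800 = $134,000; Sato $51,200 + $110,400 = $161,600; Petrov $51,200 + $41,800 = $93,000; Becker $51,200 + $112,700 = $163,900; Dube $51,200 + $147,000 = $198,200.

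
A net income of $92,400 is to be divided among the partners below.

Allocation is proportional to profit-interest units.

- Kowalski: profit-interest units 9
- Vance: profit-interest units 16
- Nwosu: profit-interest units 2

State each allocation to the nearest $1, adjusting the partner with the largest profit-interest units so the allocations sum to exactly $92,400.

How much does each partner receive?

Kowalski: $30,800 | Vance: $54,756 | Nwosu: $6,844

Total profit-interest units = 9 + 16 + 2 = 27.
Proportional shares: Kowalski 30,800.00; Vance 54,755.56; Nwosu 6,844.44.
After rounding ($1): Kowalski $30,800; Vance $54,756; Nwosu $6,844. Sum = $92,400.
Rounded total matches; no reconciliation needed.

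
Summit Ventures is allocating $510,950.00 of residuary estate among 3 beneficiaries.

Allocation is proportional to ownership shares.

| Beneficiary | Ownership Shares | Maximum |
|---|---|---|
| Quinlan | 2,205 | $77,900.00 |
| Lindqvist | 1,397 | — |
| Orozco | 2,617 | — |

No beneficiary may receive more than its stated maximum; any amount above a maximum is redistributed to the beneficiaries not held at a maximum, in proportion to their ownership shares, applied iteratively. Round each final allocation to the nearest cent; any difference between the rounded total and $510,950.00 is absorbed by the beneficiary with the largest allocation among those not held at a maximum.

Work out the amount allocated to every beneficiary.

Quinlan: $77,900.00; Lindqvist: $150,715.21; Orozco: $282,334.79

Combined ownership shares = 6,219.
Unconstrained shares: Quinlan 181,161.7221; Lindqvist 114,776.8371; Orozco 215,011.4407.
Capped: Quinlan ($77,900.00); remaining pool $433,050.00 reallocated over remaining ownership shares 4,014.
Remaining shares: Lindqvist 150,715.2093 → $150,715.21; Orozco 282,334.7907 → $282,334.79.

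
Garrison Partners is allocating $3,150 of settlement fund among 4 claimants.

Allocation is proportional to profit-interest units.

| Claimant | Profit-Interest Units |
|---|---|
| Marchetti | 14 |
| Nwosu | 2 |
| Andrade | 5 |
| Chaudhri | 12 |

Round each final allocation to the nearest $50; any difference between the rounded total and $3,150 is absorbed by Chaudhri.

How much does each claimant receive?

Marchetti: $1,350 · Nwosu: $200 · Andrade: $500 · Chaudhri: $1,100

Profit-interest units total: 33.
Proportional shares: Marchetti 14/33 × $3,150 = 1,336.36; Nwosu 2/33 × $3,150 = 190.91; Andrade 5/33 × $3,150 = 477.27; Chaudhri 12/33 × $3,150 = 1,145.45.
At nearest $50: Marchetti $1,350; Nwosu $200; Andrade $500; Chaudhri $1,150. Sum = $3,200.
Difference $3,150 − $3,200 = −$50 applied to Chaudhri: Chaudhri becomes $1,100.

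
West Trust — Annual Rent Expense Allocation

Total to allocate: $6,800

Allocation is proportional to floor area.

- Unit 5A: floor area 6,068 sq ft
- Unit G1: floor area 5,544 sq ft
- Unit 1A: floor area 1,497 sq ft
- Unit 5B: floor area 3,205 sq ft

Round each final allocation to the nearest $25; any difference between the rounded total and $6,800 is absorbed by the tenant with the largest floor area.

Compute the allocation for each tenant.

Unit 5A: $2,550 | Unit G1: $2,300 | Unit 1A: $625 | Unit 5B: $1,325

Combined floor area = 16,314.
Raw shares: Unit 5A 6,068/16,314 × $6,800 = 2,529.26; Unit G1 5,544/16,314 × $6,800 = 2,310.85; Unit 1A 1,497/16,314 × $6,800 = 623.98; Unit 5B 3,205/16,314 × $6,800 = 1,335.91.
After rounding ($25): Unit 5A $2,525; Unit G1 $2,300; Unit 1A $625; Unit 5B $1,325. Sum = $6,775.
Difference $6,800 − $6,775 = +$25 applied to largest floor area (Unit 5A): Unit 5A becomes $2,550.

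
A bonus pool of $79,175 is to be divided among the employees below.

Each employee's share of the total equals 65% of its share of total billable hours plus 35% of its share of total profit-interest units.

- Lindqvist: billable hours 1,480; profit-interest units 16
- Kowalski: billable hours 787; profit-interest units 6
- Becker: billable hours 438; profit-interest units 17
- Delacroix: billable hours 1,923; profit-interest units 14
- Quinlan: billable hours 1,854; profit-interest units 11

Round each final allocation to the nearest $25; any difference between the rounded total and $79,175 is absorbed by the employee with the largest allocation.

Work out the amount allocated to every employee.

Lindqvist: $18,675 | Kowalski: $8,850 | Becker: $10,850 | Delacroix: $21,325 | Quinlan: $19,475

Totals — billable hours 6,482, profit-interest units 64.
Blended shares (65% billable hours + 35% profit-interest units): Lindqvist 0.2359; Kowalski 0.1117; Becker 0.1369; Delacroix 0.2694; Quinlan 0.2461.
Proportional shares: Lindqvist 18,678.25; Kowalski 8,846.31; Becker 10,838.30; Delacroix 21,329.47; Quinlan 19,482.68.
At nearest $25: Lindqvist $18,675; Kowalski $8,850; Becker $10,850; Delacroix $21,325; Quinlan $19,475. Sum = $79,175.
Sum already equals the total — no adjustment.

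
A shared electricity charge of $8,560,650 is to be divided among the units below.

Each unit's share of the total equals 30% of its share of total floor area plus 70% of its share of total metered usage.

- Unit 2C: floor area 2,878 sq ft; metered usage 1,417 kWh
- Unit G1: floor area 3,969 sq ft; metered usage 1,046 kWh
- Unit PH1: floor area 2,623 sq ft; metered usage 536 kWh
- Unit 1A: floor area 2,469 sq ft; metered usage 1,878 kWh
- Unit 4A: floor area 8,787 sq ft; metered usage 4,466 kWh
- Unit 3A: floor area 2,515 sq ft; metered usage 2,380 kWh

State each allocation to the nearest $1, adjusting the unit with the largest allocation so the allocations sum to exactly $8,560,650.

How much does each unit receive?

Unit 2C: $1,042,356; Unit G1: $973,270; Unit PH1: $563,836; Unit 1A: $1,232,810; Unit 4A: $3,253,877; Unit 3A: $1,494,501

Totals — floor area 23,241, metered usage 11,723.
Composite weights (30% floor area + 70% metered usage): Unit 2C 0.1218; Unit G1 0.1137; Unit PH1 0.0659; Unit 1A 0.1440; Unit 4A 0.3801; Unit 3A 0.1746.
Raw shares: Unit 2C 1,042,355.98; Unit G1 973,270.15; Unit PH1 563,836.32; Unit 1A 1,232,810.07; Unit 4A 3,253,876.57; Unit 3A 1,494,500.93.
After rounding ($1): Unit 2C $1,042,356; Unit G1 $973,270; Unit PH1 $563,836; Unit 1A $1,232,810; Unit 4A $3,253,877; Unit 3A $1,494,501. Sum = $8,560,650.
Rounded total matches; no reconciliation needed.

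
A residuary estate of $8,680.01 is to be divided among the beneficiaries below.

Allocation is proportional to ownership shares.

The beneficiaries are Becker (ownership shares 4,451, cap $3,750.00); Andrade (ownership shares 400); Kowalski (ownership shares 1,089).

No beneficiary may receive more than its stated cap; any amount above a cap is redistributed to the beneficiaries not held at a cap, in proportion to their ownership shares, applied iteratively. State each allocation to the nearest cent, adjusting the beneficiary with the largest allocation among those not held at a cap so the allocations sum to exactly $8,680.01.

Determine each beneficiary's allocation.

Combined ownership shares = 5,940.
Proportional shares (ignoring caps): Becker 6,504.1624; Andrade 584.5125; Kowalski 1,591.3352.
Held at cap: Becker ($3,750.00); balance $4,930.01 reallocated over remaining ownership shares 1,489.
Shares after redistribution: Andrade 1,324.3815 → $1,324.38; Kowalski 3,605.6285 → $3,605.63.

Becker: $3,750.00 · Andrade: $1,324.38 · Kowalski: $3,605.63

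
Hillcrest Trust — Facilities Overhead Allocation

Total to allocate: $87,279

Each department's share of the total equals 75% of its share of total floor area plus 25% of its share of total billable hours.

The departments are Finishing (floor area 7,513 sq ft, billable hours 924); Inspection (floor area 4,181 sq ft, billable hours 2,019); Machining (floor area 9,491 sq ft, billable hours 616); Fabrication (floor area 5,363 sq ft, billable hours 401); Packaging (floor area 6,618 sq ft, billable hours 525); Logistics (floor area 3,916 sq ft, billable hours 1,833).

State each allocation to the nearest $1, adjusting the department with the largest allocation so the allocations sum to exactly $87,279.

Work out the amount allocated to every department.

Totals — floor area 37,082, billable hours 6,318.
Blended shares (75% floor area + 25% billable hours): Finishing 0.1885; Inspection 0.1645; Machining 0.2163; Fabrication 0.1243; Packaging 0.1546; Logistics 0.1517.
Pro-rata amounts: Finishing 16,453.49; Inspection 14,353.33; Machining 18,881.46; Fabrication 10,851.96; Packaging 13,495.60; Logistics 13,243.17.
After rounding ($1): Finishing $16,453; Inspection $14,353; Machining $18,881; Fabrication $10,852; Packaging $13,496; Logistics $13,243. Sum = $87,278.
Difference $87,279 − $87,278 = +$1 applied to largest allocation (Machining): Machining becomes $18,882.

Finishing: $16,453 | Inspection: $14,353 | Machining: $18,882 | Fabrication: $10,852 | Packaging: $13,496 | Logistics: $13,243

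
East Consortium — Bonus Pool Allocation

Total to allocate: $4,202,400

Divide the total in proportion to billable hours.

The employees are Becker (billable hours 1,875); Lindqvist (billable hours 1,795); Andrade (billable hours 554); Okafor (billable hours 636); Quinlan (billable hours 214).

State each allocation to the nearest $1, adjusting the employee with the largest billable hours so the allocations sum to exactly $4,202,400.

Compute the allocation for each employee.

Combined billable hours = 1,875 + 1,795 + 554 + 636 + 214 = 5,074.
Proportional shares: Becker 1,552,916.83; Lindqvist 1,486,659.05; Andrade 458,835.16; Okafor 526,749.39; Quinlan 177,239.57.
After rounding ($1): Becker $1,552,917; Lindqvist $1,486,659; Andrade $458,835; Okafor $526,749; Quinlan $177,240. Sum = $4,202,400.
Sum already equals the total — no adjustment.

Becker: $1,552,917; Lindqvist: $1,486,659; Andrade: $458,835; Okafor: $526,749; Quinlan: $177,240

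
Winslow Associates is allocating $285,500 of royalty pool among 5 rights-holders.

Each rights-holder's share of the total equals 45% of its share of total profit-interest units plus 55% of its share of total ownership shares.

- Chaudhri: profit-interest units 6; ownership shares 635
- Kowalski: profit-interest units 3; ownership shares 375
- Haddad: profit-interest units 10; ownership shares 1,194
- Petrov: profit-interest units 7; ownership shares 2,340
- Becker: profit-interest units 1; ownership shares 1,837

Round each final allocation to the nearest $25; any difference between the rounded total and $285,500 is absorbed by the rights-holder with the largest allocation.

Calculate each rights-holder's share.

Chaudhri: $44,175; Kowalski: $23,500; Haddad: $76,975; Petrov: $90,875; Becker: $49,975

Totals — profit-interest units 27, ownership shares 6,381.
Combined weights (45% profit-interest units + 55% ownership shares): Chaudhri 0.1547; Kowalski 0.0823; Haddad 0.2696; Petrov 0.3184; Becker 0.1750.
Proportional shares: Chaudhri 44,176.21; Kowalski 23,503.08; Haddad 76,965.54; Petrov 90,891.55; Becker 49,963.62.
Rounded to nearest $25: Chaudhri $44,175; Kowalski $23,500; Haddad $76,975; Petrov $90,900; Becker $49,975. Sum = $285,525.
Difference $285,500 − $285,525 = −$25 applied to largest allocation (Petrov): Petrov becomes $90,875.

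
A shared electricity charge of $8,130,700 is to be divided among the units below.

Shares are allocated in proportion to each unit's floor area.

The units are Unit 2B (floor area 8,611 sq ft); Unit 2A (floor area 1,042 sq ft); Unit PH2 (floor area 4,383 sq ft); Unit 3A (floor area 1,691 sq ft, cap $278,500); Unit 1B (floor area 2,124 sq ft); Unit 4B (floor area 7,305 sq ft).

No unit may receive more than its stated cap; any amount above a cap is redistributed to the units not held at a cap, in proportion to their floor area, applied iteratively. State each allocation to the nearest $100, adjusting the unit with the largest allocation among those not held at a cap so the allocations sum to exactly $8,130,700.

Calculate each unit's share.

Floor area total: 25,156.
Pro-rata shares before constraints: Unit 2B 2,783,171.32; Unit 2A 336,786.03; Unit PH2 1,416,634.52; Unit 3A 546,550.08; Unit 1B 686,500.51; Unit 4B 2,361,057.54.
Held at cap: Unit 3A ($278,500); remaining pool $7,852,200 reallocated over remaining floor area 23,465.
Redistributed shares: Unit 2B 2,881,538.21 → $2,881,500; Unit 2A 348,689.21 → $348,700; Unit PH2 1,466,703.29 → $1,466,700; Unit 1B 710,763.81 → $710,800; Unit 4B 2,444,505.48 → $2,444,500.

Unit 2B: $2,881,500 · Unit 2A: $348,700 · Unit PH2: $1,466,700 · Unit 3A: $278,500 · Unit 1B: $710,800 · Unit 4B: $2,444,500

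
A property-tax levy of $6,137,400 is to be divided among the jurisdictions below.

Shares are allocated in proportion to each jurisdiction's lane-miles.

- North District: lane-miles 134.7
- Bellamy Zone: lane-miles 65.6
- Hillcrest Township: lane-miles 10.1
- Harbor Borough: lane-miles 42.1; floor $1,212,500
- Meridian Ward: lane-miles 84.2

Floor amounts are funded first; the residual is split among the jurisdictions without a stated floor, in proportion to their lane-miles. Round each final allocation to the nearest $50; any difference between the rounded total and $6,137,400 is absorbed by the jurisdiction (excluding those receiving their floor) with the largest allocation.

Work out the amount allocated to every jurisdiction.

North District: $2,251,800 · Bellamy Zone: $1,096,650 · Hillcrest Township: $168,850 · Harbor Borough: $1,212,500 · Meridian Ward: $1,407,600

Fund the minimums — Harbor Borough $1,212,500. Remaining pool $4,924,900.
Remaining pool split over remaining lane-miles 294.6: North District 2,251,812.73 → $2,251,800; Bellamy Zone 1,096,651.19 → $1,096,650; Hillcrest Township 168,844.16 → $168,850; Meridian Ward 1,407,591.92 → $1,407,600.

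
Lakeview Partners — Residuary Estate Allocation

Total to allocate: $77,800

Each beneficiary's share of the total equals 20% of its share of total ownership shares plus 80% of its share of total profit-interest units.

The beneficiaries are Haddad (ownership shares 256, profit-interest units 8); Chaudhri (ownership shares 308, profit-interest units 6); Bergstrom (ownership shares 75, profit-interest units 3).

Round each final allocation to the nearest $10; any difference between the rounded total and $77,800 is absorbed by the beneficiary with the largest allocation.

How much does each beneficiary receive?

Haddad: $35,520 | Chaudhri: $29,470 | Bergstrom: $12,810

Ownership shares total 639; profit-interest units total 17.
Blended shares (20% ownership shares + 80% profit-interest units): Haddad 0.4566; Chaudhri 0.3788; Bergstrom 0.1647.
Proportional shares: Haddad 35,523.15; Chaudhri 29,467.03; Bergstrom 12,809.82.
At nearest $10: Haddad $35,520; Chaudhri $29,470; Bergstrom $12,810. Sum = $77,800.
Sum already equals the total — no adjustment.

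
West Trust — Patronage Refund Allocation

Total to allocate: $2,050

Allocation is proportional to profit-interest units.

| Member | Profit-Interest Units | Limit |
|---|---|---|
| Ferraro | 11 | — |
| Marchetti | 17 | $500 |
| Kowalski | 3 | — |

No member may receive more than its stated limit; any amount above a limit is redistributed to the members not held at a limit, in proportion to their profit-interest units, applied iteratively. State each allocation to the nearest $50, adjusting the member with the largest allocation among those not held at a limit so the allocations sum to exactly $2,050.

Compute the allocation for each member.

Ferraro: $1,200 | Marchetti: $500 | Kowalski: $350

Combined profit-interest units = 31.
Proportional shares (ignoring caps): Ferraro 727.42; Marchetti 1,124.19; Kowalski 198.39.
Cap binds for Marchetti ($500); residual $1,550 reallocated over remaining profit-interest units 14.
Remaining shares: Ferraro 1,217.86 → $1,200; Kowalski 332.14 → $350.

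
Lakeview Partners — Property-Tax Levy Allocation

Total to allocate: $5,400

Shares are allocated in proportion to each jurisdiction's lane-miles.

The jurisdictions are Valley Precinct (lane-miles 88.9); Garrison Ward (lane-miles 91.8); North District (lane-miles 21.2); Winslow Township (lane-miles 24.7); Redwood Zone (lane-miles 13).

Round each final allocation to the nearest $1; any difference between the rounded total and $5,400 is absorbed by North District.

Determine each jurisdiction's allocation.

Valley Precinct: $2,004 · Garrison Ward: $2,069 · North District: $477 · Winslow Township: $557 · Redwood Zone: $293

Combined lane-miles = 239.6.
Pro-rata amounts: Valley Precinct 88.9/239.6 × $5,400 = 2,003.59; Garrison Ward 91.8/239.6 × $5,400 = 2,068.95; North District 21.2/239.6 × $5,400 = 477.80; Winslow Township 24.7/239.6 × $5,400 = 556.68; Redwood Zone 13/239.6 × $5,400 = 292.99.
After rounding ($1): Valley Precinct $2,004; Garrison Ward $2,069; North District $478; Winslow Township $557; Redwood Zone $293. Sum = $5,401.
Difference $5,400 − $5,401 = −$1 applied to North District: North District becomes $477.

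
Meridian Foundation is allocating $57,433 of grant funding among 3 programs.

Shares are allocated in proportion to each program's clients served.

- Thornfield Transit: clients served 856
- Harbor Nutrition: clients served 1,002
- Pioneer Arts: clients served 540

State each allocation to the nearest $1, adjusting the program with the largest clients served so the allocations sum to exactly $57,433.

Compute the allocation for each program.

Thornfield Transit: $20,502 · Harbor Nutrition: $23,998 · Pioneer Arts: $12,933

Total clients served = 856 + 1,002 + 540 = 2,398.
Proportional shares: Thornfield Transit 20,501.52; Harbor Nutrition 23,998.28; Pioneer Arts 12,933.20.
At nearest $1: Thornfield Transit $20,502; Harbor Nutrition $23,998; Pioneer Arts $12,933. Sum = $57,433.
No rounding difference to absorb.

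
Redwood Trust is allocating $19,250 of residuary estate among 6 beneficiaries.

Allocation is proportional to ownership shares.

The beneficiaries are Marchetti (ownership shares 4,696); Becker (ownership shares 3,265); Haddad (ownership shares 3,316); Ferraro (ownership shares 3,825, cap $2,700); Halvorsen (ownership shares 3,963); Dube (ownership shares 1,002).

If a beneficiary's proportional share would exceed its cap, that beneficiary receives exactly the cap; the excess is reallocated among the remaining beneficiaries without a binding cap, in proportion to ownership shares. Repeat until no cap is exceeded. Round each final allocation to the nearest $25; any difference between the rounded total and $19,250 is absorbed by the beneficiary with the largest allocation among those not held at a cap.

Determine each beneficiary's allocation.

Marchetti: $4,775 · Becker: $3,325 · Haddad: $3,375 · Ferraro: $2,700 · Halvorsen: $4,050 · Dube: $1,025

Total ownership shares = 20,067.
Unconstrained shares: Marchetti 4,504.81; Becker 3,132.07; Haddad 3,180.99; Ferraro 3,669.27; Halvorsen 3,801.65; Dube 961.20.
Cap binds for Ferraro ($2,700); residual $16,550 reallocated over remaining ownership shares 16,242.
Remaining shares: Marchetti 4,785.05 → $4,775; Becker 3,326.91 → $3,325; Haddad 3,378.88 → $3,375; Halvorsen 4,038.15 → $4,050; Dube 1,021.00 → $1,025.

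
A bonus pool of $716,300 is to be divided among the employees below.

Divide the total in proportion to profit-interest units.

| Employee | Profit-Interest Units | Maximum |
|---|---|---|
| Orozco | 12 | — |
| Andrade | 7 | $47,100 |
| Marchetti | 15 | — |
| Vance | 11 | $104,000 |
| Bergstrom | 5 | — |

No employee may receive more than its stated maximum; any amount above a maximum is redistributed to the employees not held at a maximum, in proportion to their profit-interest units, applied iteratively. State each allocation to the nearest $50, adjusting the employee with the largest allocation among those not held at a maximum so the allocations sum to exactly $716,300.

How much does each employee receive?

Orozco: $211,950 · Andrade: $47,100 · Marchetti: $264,950 · Vance: $104,000 · Bergstrom: $88,300

Sum of profit-interest units: 50.
Pro-rata shares before constraints: Orozco 171,912.00; Andrade 100,282.00; Marchetti 214,890.00; Vance 157,586.00; Bergstrom 71,630.00.
Held at cap: Andrade ($47,100), Vance ($104,000); remaining pool $565,200 reallocated over remaining profit-interest units 32.
Shares after redistribution: Orozco 211,950.00 → $211,950; Marchetti 264,937.50 → $264,950; Bergstrom 88,312.50 → $88,300.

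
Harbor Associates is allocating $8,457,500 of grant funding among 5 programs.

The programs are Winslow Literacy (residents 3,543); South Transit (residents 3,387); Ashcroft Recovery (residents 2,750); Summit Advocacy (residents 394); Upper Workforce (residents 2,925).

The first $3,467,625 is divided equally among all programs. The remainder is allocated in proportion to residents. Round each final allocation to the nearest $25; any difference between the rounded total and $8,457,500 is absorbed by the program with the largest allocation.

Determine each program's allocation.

Winslow Literacy: $2,053,575; South Transit: $1,993,675; Ashcroft Recovery: $1,749,150; Summit Advocacy: $844,775; Upper Workforce: $1,816,325

Equal tier: $3,467,625 ÷ 5 = $693,525 apiece.
Remainder $4,989,875 by residents (total 12,999): Winslow Literacy 1,360,037.47 → $1,360,025; South Transit 1,300,154.37 → $1,300,150; Ashcroft Recovery 1,055,631.68 → $1,055,625; Summit Advocacy 151,243.23 → $151,250; Upper Workforce 1,122,808.24 → $1,122,800.
Rounding difference +$25 on remainder applied to Winslow Literacy.
Totals: Winslow Literacy $693,525 + $1,360,050 = $2,053,575; South Transit $693,525 + $1,300,150 = $1,993,675; Ashcroft Recovery $693,525 + $1,055,625 = $1,749,150; Summit Advocacy $693,525 + $151,250 = $844,775; Upper Workforce $693,525 + $1,122,800 = $1,816,325.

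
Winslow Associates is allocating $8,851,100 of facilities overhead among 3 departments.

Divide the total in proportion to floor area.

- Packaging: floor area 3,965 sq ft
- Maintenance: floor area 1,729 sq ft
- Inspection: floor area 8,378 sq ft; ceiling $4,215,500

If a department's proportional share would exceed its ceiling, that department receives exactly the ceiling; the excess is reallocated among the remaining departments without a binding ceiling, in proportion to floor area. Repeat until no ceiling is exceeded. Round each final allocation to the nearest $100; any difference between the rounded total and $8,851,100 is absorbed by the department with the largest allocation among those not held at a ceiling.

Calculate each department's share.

Sum of floor area: 14,072.
Unconstrained shares: Packaging 2,493,932.03; Maintenance 1,087,517.90; Inspection 5,269,650.07.
Capped: Inspection ($4,215,500); balance $4,635,600 reallocated over remaining floor area 5,694.
Redistributed shares: Packaging 3,227,986.30 → $3,228,000; Maintenance 1,407,613.70 → $1,407,600.

Packaging: $3,228,000 | Maintenance: $1,407,600 | Inspection: $4,215,500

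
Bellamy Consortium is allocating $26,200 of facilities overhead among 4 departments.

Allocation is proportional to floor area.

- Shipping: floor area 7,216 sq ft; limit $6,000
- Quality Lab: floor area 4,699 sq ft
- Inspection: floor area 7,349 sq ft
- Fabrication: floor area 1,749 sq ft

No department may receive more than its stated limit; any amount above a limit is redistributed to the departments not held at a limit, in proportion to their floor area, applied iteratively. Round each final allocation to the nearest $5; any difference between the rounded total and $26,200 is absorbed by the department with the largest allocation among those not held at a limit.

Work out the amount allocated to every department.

Combined floor area = 21,013.
Pro-rata shares before constraints: Shipping 8,997.25; Quality Lab 5,858.93; Inspection 9,163.08; Fabrication 2,180.74.
Capped: Shipping ($6,000); balance $20,200 reallocated over remaining floor area 13,797.
Shares after redistribution: Quality Lab 6,879.74 → $6,880; Inspection 10,759.57 → $10,760; Fabrication 2,560.69 → $2,560.

Shipping: $6,000 · Quality Lab: $6,880 · Inspection: $10,760 · Fabrication: $2,560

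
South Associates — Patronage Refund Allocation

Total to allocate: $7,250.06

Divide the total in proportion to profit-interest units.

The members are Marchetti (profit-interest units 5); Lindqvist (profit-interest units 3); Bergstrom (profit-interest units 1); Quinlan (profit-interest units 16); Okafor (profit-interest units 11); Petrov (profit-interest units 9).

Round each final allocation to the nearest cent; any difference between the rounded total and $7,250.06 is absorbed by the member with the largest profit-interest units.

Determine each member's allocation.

Marchetti: $805.56 · Lindqvist: $483.34 · Bergstrom: $161.11 · Quinlan: $2,577.80 · Okafor: $1,772.24 · Petrov: $1,450.01

Profit-interest units total: 5 + 3 + 1 + 16 + 11 + 9 = 45.
Pro-rata amounts: Marchetti 805.5622; Lindqvist 483.3373; Bergstrom 161.1124; Quinlan 2,577.7991; Okafor 1,772.2369; Petrov 1,450.0120.
At nearest cent: Marchetti $805.56; Lindqvist $483.34; Bergstrom $161.11; Quinlan $2,577.80; Okafor $1,772.24; Petrov $1,450.01. Sum = $7,250.06.
No rounding difference to absorb.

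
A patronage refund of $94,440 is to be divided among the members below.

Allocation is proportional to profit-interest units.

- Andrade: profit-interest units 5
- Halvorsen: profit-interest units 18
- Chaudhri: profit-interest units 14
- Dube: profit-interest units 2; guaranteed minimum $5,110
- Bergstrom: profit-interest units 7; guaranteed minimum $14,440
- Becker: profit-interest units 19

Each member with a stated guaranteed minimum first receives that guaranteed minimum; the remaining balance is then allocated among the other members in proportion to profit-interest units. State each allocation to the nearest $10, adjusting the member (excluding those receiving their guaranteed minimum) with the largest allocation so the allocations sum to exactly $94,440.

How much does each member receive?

Andrade: $6,690 · Halvorsen: $24,070 · Chaudhri: $18,720 · Dube: $5,110 · Bergstrom: $14,440 · Becker: $25,410

Minimums first: Dube $5,110; Bergstrom $14,440. Residual $74,890.
Residual split over remaining profit-interest units 56: Andrade 6,686.61 → $6,690; Halvorsen 24,071.79 → $24,070; Chaudhri 18,722.50 → $18,720; Becker 25,409.11 → $25,410.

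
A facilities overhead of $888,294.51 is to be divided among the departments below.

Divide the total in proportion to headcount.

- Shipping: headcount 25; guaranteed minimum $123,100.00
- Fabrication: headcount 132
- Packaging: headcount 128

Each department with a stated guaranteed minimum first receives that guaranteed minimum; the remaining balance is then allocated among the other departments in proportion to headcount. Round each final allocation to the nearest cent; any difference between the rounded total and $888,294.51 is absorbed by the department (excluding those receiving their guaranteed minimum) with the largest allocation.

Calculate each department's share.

Guaranteed amounts: Shipping $123,100.00. Balance $765,194.51.
Balance split over remaining headcount 260: Fabrication 388,483.3666 → $388,483.37; Packaging 376,711.1434 → $376,711.14.

Shipping: $123,100.00 | Fabrication: $388,483.37 | Packaging: $376,711.14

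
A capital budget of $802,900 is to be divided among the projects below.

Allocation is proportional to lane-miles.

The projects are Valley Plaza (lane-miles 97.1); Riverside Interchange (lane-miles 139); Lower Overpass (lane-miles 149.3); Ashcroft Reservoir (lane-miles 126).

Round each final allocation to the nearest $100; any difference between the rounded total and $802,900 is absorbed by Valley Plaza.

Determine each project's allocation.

Valley Plaza: $152,500 · Riverside Interchange: $218,200 · Lower Overpass: $234,400 · Ashcroft Reservoir: $197,800

Combined lane-miles = 511.4.
Proportional shares: Valley Plaza 97.1/511.4 × $802,900 = 152,447.38; Riverside Interchange 139/511.4 × $802,900 = 218,230.54; Lower Overpass 149.3/511.4 × $802,900 = 234,401.58; Ashcroft Reservoir 126/511.4 × $802,900 = 197,820.49.
After rounding ($100): Valley Plaza $152,400; Riverside Interchange $218,200; Lower Overpass $234,400; Ashcroft Reservoir $197,800. Sum = $802,800.
Difference $802,900 − $802,800 = +$100 applied to Valley Plaza: Valley Plaza becomes $152,500.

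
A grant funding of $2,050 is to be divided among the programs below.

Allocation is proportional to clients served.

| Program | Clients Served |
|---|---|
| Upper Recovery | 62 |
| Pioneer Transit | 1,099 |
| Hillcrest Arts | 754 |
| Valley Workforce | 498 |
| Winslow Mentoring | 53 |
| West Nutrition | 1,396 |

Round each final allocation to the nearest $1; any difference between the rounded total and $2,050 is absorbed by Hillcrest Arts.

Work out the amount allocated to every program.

Total clients served = 3,862.
Proportional shares: Upper Recovery 62/3,862 × $2,050 = 32.91; Pioneer Transit 1,099/3,862 × $2,050 = 583.36; Hillcrest Arts 754/3,862 × $2,050 = 400.23; Valley Workforce 498/3,862 × $2,050 = 264.34; Winslow Mentoring 53/3,862 × $2,050 = 28.13; West Nutrition 1,396/3,862 × $2,050 = 741.02.
At nearest $1: Upper Recovery $33; Pioneer Transit $583; Hillcrest Arts $400; Valley Workforce $264; Winslow Mentoring $28; West Nutrition $741. Sum = $2,049.
Difference $2,050 − $2,049 = +$1 applied to Hillcrest Arts: Hillcrest Arts becomes $401.

Upper Recovery: $33; Pioneer Transit: $583; Hillcrest Arts: $401; Valley Workforce: $264; Winslow Mentoring: $28; West Nutrition: $741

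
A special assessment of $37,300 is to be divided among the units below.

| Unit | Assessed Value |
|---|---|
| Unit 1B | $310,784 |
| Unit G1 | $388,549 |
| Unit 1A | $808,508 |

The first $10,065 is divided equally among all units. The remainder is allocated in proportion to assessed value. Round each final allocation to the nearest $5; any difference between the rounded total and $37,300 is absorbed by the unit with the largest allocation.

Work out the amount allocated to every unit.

First tranche $10,065 split equally: $3,355 each.
Remainder $27,235 by assessed value (total 1,507,841): Unit 1B 5,613.46 → $5,615; Unit G1 7,018.07 → $7,020; Unit 1A 14,603.47 → $14,605.
Rounding difference −$5 on remainder applied to Unit 1A.
Totals: Unit 1B $3,355 + $5,615 = $8,970; Unit G1 $3,355 + $7,020 = $10,375; Unit 1A $3,355 + $14,600 = $17,955.

Unit 1B: $8,970 | Unit G1: $10,375 | Unit 1A: $17,955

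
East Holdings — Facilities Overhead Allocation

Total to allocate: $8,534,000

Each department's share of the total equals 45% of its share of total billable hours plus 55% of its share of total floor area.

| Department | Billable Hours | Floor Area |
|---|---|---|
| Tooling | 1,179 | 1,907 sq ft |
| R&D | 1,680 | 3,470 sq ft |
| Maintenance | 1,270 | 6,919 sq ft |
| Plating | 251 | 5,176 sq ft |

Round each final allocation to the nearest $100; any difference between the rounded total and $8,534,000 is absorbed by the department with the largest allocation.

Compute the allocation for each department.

Totals — billable hours 4,380, floor area 17,472.
Combined weights (45% billable hours + 55% floor area): Tooling 0.1812; R&D 0.2818; Maintenance 0.3483; Plating 0.1887.
Pro-rata amounts: Tooling 1,546,023.46; R&D 2,405,176.93; Maintenance 2,972,240.48; Plating 1,610,559.12.
Rounded to nearest $100: Tooling $1,546,000; R&D $2,405,200; Maintenance $2,972,200; Plating $1,610,600. Sum = $8,534,000.
No rounding difference to absorb.

Tooling: $1,546,000 | R&D: $2,405,200 | Maintenance: $2,972,200 | Plating: $1,610,600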